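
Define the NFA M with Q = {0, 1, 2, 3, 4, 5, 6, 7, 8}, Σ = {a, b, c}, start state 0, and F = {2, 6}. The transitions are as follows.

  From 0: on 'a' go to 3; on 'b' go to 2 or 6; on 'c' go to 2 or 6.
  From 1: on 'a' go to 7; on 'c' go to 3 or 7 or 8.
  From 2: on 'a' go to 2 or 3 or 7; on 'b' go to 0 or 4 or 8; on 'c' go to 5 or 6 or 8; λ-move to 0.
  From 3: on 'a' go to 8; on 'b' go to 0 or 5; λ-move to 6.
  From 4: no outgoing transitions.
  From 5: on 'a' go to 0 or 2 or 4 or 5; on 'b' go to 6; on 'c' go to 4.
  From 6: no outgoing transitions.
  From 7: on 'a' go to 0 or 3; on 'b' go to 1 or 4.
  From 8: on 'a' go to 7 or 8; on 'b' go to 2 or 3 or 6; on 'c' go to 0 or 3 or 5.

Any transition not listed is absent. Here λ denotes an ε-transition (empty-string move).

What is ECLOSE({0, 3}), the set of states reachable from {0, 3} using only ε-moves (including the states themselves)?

{0, 3, 6}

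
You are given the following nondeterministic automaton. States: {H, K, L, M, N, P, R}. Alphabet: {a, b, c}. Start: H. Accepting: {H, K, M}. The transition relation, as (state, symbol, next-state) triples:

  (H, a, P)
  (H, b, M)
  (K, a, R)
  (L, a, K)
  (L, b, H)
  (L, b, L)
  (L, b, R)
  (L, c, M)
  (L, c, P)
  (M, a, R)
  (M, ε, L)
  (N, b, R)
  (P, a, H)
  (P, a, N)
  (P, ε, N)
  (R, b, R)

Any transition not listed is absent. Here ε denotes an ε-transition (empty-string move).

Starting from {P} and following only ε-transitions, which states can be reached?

{N, P}

Begin with {P}.
ε-move P → N; add N.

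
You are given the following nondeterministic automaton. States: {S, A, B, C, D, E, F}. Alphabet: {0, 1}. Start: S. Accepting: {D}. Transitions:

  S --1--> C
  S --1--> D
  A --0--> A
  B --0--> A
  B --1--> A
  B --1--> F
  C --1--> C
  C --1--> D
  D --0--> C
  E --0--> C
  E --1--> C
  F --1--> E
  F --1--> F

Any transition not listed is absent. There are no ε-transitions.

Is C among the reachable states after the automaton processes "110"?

Yes

Start in {S}.
Read '1': S→{C, D}; now {C, D}.
Read '1': C→{C, D}, D→∅; now {C, D}.
Read '0': C→∅, D→{C}; now {C}.
State C is in {C}.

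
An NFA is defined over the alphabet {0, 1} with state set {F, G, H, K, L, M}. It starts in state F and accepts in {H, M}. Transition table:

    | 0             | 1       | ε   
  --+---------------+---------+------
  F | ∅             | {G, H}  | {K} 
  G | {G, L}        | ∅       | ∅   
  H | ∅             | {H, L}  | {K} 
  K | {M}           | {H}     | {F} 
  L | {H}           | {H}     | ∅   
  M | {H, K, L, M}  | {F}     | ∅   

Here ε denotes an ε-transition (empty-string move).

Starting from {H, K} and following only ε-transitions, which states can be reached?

Begin with {H, K}.
ε-move K → F; add F.

{F, H, K}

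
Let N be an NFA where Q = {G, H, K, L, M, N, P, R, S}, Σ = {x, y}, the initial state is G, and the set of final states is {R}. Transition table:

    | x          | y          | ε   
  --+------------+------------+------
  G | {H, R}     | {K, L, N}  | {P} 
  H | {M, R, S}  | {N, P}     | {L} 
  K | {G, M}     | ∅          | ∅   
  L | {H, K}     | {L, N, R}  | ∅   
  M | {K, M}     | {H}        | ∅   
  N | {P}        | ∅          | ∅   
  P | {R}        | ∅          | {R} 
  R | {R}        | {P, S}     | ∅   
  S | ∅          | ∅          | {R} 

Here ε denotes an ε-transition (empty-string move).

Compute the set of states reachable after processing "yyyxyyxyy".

{L, N, P, R, S}

Start: ε-closure({G}) = {G, P, R}.
Read 'y': {G, P, R} → {K, L, N, P, R, S}.
Read 'y': {K, L, N, P, R, S} → {L, N, P, R, S}.
Read 'y': {L, N, P, R, S} → {L, N, P, R, S}.
Read 'x': {L, N, P, R, S} → {H, K, L, P, R}.
Read 'y': {H, K, L, P, R} → {L, N, P, R, S}.
Read 'y': {L, N, P, R, S} → {L, N, P, R, S}.
Read 'x': {L, N, P, R, S} → {H, K, L, P, R}.
Read 'y': {H, K, L, P, R} → {L, N, P, R, S}.
Read 'y': {L, N, P, R, S} → {L, N, P, R, S}.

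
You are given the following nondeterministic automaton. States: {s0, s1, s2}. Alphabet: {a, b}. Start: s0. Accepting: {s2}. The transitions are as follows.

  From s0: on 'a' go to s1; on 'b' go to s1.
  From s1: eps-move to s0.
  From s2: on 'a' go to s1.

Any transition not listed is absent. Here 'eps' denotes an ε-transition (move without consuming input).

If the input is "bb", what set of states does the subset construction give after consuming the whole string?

Start in {s0}.
Read 'b': s0→{s1}; union {s1}; ε-closure = {s0, s1}.
Read 'b': s0→{s1}, s1→∅; union {s1}; ε-closure = {s0, s1}.

{s0, s1}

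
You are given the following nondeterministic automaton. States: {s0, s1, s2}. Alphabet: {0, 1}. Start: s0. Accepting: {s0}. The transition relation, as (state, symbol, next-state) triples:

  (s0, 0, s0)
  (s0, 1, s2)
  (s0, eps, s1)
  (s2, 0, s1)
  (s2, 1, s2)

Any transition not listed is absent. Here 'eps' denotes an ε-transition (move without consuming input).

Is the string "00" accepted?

Yes

Start: ε-closure({s0}) = {s0, s1}.
Read '0': s0→{s0}, s1→∅; union {s0}; ε-closure = {s0, s1}.
Read '0': s0→{s0}, s1→∅; union {s0}; ε-closure = {s0, s1}.
The final set {s0, s1} contains the accepting state s0.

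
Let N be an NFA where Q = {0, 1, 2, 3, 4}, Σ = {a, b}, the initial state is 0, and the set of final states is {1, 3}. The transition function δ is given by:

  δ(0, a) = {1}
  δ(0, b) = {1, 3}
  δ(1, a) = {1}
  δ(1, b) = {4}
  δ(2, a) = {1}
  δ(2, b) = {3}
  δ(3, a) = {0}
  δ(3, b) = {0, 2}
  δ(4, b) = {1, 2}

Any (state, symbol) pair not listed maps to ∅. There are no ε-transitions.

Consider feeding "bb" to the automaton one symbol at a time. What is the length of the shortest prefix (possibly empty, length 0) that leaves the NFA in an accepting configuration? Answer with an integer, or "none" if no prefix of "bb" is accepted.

1

Start in {0}.
Read 'b': {0} → {1, 3}.
None of the earlier sets intersect F, but {1, 3} does.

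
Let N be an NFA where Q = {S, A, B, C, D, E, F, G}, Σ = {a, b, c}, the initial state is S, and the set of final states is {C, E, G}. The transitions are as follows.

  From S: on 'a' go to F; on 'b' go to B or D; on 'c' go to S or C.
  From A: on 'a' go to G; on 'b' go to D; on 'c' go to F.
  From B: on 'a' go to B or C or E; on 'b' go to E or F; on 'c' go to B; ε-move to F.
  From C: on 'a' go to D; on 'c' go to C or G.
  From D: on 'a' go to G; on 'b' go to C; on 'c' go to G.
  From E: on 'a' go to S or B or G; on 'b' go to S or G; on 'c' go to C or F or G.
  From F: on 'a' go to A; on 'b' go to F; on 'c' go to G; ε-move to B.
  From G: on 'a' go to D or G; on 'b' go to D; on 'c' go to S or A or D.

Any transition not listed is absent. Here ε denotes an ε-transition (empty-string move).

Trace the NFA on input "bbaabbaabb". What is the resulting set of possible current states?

{S, B, C, D, E, F, G}

Start in {S}.
Read 'b': S→{B, D}; union {B, D}; ε-closure = {B, D, F}.
Read 'b': B→{E, F}, D→{C}, F→{F}; union {C, E, F}; ε-closure = {B, C, E, F}.
Read 'a': B→{B, C, E}, C→{D}, E→{S, B, G}, F→{A}; union {S, A, B, C, D, E, G}; ε-closure = {S, A, B, C, D, E, F, G}.
Read 'a': S→{F}, A→{G}, B→{B, C, E}, C→{D}, D→{G}, E→{S, B, G}, F→{A}, G→{D, G}; now {S, A, B, C, D, E, F, G}.
Read 'b': S→{B, D}, A→{D}, B→{E, F}, C→∅, D→{C}, E→{S, G}, F→{F}, G→{D}; now {S, B, C, D, E, F, G}.
Read 'b': S→{B, D}, B→{E, F}, C→∅, D→{C}, E→{S, G}, F→{F}, G→{D}; now {S, B, C, D, E, F, G}.
Read 'a': S→{F}, B→{B, C, E}, C→{D}, D→{G}, E→{S, B, G}, F→{A}, G→{D, G}; now {S, A, B, C, D, E, F, G}.
Read 'a': S→{F}, A→{G}, B→{B, C, E}, C→{D}, D→{G}, E→{S, B, G}, F→{A}, G→{D, G}; now {S, A, B, C, D, E, F, G}.
Read 'b': S→{B, D}, A→{D}, B→{E, F}, C→∅, D→{C}, E→{S, G}, F→{F}, G→{D}; now {S, B, C, D, E, F, G}.
Read 'b': S→{B, D}, B→{E, F}, C→∅, D→{C}, E→{S, G}, F→{F}, G→{D}; now {S, B, C, D, E, F, G}.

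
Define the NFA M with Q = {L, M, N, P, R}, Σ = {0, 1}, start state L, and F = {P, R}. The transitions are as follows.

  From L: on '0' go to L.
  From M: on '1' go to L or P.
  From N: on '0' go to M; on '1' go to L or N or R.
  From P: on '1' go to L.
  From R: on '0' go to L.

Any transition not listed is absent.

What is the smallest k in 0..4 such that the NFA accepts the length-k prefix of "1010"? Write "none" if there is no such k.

Start in {L}.
Read '1': L→∅; now ∅.
The set is empty and remains empty for the remaining 3 symbols.
No reachable set along the way intersects F.

none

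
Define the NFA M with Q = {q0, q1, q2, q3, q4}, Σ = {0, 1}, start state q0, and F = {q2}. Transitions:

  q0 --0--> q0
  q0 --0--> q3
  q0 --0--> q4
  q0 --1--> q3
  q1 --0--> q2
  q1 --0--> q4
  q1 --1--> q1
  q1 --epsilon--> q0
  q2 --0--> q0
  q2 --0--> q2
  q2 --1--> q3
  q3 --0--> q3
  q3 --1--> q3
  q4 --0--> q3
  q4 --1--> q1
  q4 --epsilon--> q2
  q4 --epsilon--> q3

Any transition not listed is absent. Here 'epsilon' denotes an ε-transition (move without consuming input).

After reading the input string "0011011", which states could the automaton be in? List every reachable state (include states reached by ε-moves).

{q0, q1, q3}

Start in {q0}.
Read '0': {q0} → {q0, q2, q3, q4}.
Read '0': {q0, q2, q3, q4} → {q0, q2, q3, q4}.
Read '1': {q0, q2, q3, q4} → {q0, q1, q3}.
Read '1': {q0, q1, q3} → {q0, q1, q3}.
Read '0': {q0, q1, q3} → {q0, q2, q3, q4}.
Read '1': {q0, q2, q3, q4} → {q0, q1, q3}.
Read '1': {q0, q1, q3} → {q0, q1, q3}.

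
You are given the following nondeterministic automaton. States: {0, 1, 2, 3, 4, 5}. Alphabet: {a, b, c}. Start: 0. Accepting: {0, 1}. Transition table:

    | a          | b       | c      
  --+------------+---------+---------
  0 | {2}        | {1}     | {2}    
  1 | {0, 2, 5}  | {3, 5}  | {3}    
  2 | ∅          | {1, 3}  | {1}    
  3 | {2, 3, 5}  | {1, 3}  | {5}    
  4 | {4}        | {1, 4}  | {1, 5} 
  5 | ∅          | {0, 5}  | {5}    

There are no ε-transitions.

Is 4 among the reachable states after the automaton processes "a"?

No

Start in {0}.
Read 'a': 0→{2}; now {2}.
State 4 is not in {2}.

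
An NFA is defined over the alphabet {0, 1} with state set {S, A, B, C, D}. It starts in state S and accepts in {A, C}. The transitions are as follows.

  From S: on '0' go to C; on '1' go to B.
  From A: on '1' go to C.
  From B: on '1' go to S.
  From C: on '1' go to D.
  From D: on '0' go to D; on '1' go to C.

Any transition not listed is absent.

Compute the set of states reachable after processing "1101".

Start in {S}.
Read '1': {S} → {B}.
Read '1': {B} → {S}.
Read '0': {S} → {C}.
Read '1': {C} → {D}.

{D}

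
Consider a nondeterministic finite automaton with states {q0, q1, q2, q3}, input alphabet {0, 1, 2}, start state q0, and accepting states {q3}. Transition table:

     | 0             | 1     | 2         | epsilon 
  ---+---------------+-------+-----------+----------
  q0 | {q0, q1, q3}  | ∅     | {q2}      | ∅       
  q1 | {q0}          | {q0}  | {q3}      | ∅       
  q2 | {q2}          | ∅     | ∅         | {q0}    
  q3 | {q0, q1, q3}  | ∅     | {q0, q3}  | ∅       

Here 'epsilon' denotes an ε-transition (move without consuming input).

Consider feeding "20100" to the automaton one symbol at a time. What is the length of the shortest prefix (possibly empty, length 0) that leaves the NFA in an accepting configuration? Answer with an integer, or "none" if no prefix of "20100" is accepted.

Start in {q0}.
Read '2': {q0} → {q0, q2}.
Read '0': {q0, q2} → {q0, q1, q2, q3}.
None of the earlier sets intersect F, but {q0, q1, q2, q3} does.

2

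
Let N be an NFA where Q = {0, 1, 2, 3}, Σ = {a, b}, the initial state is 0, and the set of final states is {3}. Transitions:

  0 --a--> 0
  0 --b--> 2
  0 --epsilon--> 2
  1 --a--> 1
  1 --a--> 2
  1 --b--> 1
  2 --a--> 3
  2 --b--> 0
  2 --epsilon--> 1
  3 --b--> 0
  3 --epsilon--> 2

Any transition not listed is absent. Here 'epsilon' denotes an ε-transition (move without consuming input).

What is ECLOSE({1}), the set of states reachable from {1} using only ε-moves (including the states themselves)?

{1}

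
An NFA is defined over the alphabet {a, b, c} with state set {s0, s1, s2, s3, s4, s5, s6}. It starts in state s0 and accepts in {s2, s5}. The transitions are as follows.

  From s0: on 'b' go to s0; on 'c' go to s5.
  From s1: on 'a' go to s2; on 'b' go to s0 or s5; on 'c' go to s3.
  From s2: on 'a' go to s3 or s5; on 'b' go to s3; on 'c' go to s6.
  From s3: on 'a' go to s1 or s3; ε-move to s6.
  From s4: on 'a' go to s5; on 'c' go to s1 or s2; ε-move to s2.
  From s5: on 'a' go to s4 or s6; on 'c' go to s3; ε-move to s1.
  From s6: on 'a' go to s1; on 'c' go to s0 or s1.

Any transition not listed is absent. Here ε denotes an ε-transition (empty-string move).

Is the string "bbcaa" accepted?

Start in {s0}.
Read 'b': s0→{s0}; now {s0}.
Read 'b': s0→{s0}; now {s0}.
Read 'c': s0→{s5}; union {s5}; ε-closure = {s1, s5}.
Read 'a': s1→{s2}, s5→{s4, s6}; now {s2, s4, s6}.
Read 'a': s2→{s3, s5}, s4→{s5}, s6→{s1}; union {s1, s3, s5}; ε-closure = {s1, s3, s5, s6}.
The final set {s1, s3, s5, s6} contains the accepting state s5.

Yes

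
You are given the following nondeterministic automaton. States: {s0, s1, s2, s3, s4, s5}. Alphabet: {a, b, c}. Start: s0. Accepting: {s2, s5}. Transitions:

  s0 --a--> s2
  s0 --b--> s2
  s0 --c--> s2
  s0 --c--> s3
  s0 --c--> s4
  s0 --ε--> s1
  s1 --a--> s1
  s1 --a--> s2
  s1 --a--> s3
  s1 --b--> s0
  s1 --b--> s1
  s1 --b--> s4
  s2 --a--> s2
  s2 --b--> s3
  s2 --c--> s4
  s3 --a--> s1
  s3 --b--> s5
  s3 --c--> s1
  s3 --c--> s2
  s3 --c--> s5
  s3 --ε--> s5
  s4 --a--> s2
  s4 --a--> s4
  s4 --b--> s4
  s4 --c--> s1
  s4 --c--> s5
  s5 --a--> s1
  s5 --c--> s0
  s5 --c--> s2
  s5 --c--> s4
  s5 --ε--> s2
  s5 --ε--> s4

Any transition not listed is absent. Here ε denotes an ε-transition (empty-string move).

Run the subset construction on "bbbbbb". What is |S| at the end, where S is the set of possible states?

6

Start: ε-closure({s0}) = {s0, s1}.
Read 'b': s0→{s2}, s1→{s0, s1, s4}; now {s0, s1, s2, s4}.
Read 'b': s0→{s2}, s1→{s0, s1, s4}, s2→{s3}, s4→{s4}; union {s0, s1, s2, s3, s4}; ε-closure = {s0, s1, s2, s3, s4, s5}.
Read 'b': s0→{s2}, s1→{s0, s1, s4}, s2→{s3}, s3→{s5}, s4→{s4}, s5→∅; now {s0, s1, s2, s3, s4, s5}.
Read 'b': s0→{s2}, s1→{s0, s1, s4}, s2→{s3}, s3→{s5}, s4→{s4}, s5→∅; now {s0, s1, s2, s3, s4, s5}.
Read 'b': s0→{s2}, s1→{s0, s1, s4}, s2→{s3}, s3→{s5}, s4→{s4}, s5→∅; now {s0, s1, s2, s3, s4, s5}.
Read 'b': s0→{s2}, s1→{s0, s1, s4}, s2→{s3}, s3→{s5}, s4→{s4}, s5→∅; now {s0, s1, s2, s3, s4, s5}.
That set has 6 states.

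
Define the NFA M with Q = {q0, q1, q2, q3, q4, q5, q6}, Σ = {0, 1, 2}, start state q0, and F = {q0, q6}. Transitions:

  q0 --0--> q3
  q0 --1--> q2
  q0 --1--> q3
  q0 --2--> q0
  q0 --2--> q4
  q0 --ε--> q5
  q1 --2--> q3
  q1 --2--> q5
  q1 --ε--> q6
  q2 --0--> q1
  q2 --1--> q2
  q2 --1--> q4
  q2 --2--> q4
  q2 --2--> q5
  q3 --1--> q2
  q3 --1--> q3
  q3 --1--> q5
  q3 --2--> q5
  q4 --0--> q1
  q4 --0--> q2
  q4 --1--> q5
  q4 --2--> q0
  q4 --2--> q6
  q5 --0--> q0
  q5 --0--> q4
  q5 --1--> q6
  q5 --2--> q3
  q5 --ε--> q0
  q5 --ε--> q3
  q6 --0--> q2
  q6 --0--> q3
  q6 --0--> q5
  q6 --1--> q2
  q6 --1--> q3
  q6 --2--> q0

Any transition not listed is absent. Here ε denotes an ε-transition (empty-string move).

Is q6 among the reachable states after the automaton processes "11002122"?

Start: ε-closure({q0}) = {q0, q3, q5}.
Read '1': {q0, q3, q5} → {q0, q2, q3, q5, q6}.
Read '1': {q0, q2, q3, q5, q6} → {q0, q2, q3, q4, q5, q6}.
Read '0': {q0, q2, q3, q4, q5, q6} → {q0, q1, q2, q3, q4, q5, q6}.
Read '0': {q0, q1, q2, q3, q4, q5, q6} → {q0, q1, q2, q3, q4, q5, q6}.
Read '2': {q0, q1, q2, q3, q4, q5, q6} → {q0, q3, q4, q5, q6}.
Read '1': {q0, q3, q4, q5, q6} → {q0, q2, q3, q5, q6}.
Read '2': {q0, q2, q3, q5, q6} → {q0, q3, q4, q5}.
Read '2': {q0, q3, q4, q5} → {q0, q3, q4, q5, q6}.
State q6 is in {q0, q3, q4, q5, q6}.

Yes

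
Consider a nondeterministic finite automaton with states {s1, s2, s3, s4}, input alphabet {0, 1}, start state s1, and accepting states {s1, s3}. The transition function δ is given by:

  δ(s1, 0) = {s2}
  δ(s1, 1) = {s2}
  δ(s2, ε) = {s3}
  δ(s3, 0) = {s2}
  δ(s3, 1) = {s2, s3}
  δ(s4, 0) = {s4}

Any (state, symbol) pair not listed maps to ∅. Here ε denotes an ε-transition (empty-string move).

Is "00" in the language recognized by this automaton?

Yes

Start in {s1}.
Read '0': {s1} → {s2, s3}.
Read '0': {s2, s3} → {s2, s3}.
The final set {s2, s3} contains the accepting state s3.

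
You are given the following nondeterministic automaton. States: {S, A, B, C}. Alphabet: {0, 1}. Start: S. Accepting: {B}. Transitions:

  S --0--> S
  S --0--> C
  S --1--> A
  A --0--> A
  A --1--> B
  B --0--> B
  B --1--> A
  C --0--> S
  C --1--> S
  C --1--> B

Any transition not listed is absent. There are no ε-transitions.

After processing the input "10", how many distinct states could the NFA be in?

1

Start in {S}.
Read '1': S→{A}; now {A}.
Read '0': A→{A}; now {A}.
That set has 1 state.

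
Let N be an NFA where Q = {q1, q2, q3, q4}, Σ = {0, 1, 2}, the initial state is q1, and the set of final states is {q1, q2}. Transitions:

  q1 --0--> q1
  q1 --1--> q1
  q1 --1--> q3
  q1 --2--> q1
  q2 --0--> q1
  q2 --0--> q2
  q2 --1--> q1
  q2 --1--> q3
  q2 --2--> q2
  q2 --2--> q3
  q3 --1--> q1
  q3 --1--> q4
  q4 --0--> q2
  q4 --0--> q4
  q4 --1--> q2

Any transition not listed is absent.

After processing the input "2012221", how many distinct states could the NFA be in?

Start in {q1}.
Read '2': {q1} → {q1}.
Read '0': {q1} → {q1}.
Read '1': {q1} → {q1, q3}.
Read '2': {q1, q3} → {q1}.
Read '2': {q1} → {q1}.
Read '2': {q1} → {q1}.
Read '1': {q1} → {q1, q3}.
That set has 2 states.

2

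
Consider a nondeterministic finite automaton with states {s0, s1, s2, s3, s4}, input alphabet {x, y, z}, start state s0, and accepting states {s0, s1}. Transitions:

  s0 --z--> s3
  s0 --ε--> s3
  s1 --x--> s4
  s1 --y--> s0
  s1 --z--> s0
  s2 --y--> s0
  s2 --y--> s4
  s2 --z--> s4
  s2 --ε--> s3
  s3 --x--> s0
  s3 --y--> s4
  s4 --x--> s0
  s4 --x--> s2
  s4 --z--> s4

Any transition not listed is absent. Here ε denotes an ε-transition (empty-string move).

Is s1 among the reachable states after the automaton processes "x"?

Start: ε-closure({s0}) = {s0, s3}.
Read 'x': s0→∅, s3→{s0}; union {s0}; ε-closure = {s0, s3}.
State s1 is not in {s0, s3}.

No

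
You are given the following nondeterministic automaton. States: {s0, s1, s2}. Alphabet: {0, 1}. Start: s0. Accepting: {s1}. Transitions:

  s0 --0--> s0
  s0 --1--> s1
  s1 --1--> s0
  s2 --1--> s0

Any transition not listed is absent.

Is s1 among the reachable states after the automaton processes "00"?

No

Start in {s0}.
Read '0': s0→{s0}; now {s0}.
Read '0': s0→{s0}; now {s0}.
State s1 is not in {s0}.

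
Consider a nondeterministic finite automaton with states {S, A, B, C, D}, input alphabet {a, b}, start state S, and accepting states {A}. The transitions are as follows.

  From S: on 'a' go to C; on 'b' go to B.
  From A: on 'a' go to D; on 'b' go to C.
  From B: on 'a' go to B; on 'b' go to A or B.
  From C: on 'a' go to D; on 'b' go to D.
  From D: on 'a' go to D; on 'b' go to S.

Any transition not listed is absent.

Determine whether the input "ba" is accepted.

No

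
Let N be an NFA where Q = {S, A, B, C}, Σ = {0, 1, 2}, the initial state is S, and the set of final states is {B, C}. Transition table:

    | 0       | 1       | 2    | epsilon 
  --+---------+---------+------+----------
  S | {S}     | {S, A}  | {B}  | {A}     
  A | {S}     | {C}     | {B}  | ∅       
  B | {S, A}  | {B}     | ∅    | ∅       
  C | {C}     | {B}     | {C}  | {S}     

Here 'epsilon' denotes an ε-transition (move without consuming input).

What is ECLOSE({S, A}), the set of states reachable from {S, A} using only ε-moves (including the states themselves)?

{S, A}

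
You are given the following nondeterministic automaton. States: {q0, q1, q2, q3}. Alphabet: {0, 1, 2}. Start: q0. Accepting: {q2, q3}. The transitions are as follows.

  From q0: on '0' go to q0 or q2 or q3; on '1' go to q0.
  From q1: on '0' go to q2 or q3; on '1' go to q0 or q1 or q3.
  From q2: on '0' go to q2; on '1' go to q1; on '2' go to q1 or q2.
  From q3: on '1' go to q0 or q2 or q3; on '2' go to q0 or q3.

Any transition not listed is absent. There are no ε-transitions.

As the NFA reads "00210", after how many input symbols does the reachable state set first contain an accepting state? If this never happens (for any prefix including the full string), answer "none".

1

Start in {q0}.
Read '0': {q0} → {q0, q2, q3}.
None of the earlier sets intersect F, but {q0, q2, q3} does.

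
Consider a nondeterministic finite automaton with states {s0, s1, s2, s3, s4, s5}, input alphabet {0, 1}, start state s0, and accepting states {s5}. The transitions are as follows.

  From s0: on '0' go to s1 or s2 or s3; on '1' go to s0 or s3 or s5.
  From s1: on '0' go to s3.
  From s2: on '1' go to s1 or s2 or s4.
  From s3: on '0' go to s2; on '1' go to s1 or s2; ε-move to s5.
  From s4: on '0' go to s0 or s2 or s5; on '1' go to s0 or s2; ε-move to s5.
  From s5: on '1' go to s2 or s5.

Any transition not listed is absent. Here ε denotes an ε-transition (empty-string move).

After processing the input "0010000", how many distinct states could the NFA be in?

1

Start in {s0}.
Read '0': s0→{s1, s2, s3}; union {s1, s2, s3}; ε-closure = {s1, s2, s3, s5}.
Read '0': s1→{s3}, s2→∅, s3→{s2}, s5→∅; union {s2, s3}; ε-closure = {s2, s3, s5}.
Read '1': s2→{s1, s2, s4}, s3→{s1, s2}, s5→{s2, s5}; now {s1, s2, s4, s5}.
Read '0': s1→{s3}, s2→∅, s4→{s0, s2, s5}, s5→∅; now {s0, s2, s3, s5}.
Read '0': s0→{s1, s2, s3}, s2→∅, s3→{s2}, s5→∅; union {s1, s2, s3}; ε-closure = {s1, s2, s3, s5}.
Read '0': s1→{s3}, s2→∅, s3→{s2}, s5→∅; union {s2, s3}; ε-closure = {s2, s3, s5}.
Read '0': s2→∅, s3→{s2}, s5→∅; now {s2}.
That set has 1 state.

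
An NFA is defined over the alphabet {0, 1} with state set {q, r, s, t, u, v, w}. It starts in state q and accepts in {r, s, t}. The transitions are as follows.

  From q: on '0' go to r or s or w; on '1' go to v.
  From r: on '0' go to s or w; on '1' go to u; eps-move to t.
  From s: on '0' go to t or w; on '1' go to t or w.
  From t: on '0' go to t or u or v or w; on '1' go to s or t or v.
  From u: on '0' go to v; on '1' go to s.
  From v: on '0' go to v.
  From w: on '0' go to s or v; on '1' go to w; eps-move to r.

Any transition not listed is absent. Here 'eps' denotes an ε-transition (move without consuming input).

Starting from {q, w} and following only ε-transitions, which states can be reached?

{q, r, t, w}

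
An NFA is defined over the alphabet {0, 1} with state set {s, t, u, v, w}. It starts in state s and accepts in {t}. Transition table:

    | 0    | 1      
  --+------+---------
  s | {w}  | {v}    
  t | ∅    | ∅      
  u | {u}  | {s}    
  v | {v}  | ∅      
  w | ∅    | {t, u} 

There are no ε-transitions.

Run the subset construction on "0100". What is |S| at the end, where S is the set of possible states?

Start in {s}.
Read '0': s→{w}; now {w}.
Read '1': w→{t, u}; now {t, u}.
Read '0': t→∅, u→{u}; now {u}.
Read '0': u→{u}; now {u}.
That set has 1 state.

1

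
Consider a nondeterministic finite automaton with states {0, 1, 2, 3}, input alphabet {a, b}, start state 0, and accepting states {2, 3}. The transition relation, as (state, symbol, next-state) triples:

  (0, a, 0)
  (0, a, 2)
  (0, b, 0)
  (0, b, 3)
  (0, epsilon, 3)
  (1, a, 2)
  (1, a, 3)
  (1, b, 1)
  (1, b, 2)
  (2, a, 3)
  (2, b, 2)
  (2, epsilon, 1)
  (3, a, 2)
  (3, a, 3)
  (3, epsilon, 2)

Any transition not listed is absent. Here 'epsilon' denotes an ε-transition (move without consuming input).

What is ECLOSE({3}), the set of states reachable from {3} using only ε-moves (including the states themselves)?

Begin with {3}.
ε-move 3 → 2; add 2.
ε-move 2 → 1; add 1.

{1, 2, 3}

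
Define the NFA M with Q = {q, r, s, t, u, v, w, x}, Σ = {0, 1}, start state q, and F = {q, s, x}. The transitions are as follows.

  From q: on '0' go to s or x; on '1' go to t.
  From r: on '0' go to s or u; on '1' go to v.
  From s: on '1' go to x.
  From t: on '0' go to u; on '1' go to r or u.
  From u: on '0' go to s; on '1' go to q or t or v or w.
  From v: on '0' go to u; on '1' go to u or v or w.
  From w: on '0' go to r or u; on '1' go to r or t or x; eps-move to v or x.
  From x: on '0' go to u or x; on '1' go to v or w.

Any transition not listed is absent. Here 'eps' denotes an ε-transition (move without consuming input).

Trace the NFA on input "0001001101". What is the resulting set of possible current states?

{q, t, v, w, x}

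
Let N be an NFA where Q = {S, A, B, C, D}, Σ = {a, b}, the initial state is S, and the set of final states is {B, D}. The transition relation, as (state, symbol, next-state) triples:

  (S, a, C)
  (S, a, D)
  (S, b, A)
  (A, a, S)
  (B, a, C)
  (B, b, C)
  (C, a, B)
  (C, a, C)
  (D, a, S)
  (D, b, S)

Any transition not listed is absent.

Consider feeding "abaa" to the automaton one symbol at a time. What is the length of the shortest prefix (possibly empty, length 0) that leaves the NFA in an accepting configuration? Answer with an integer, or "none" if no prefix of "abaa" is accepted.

1

Start in {S}.
Read 'a': {S} → {C, D}.
None of the earlier sets intersect F, but {C, D} does.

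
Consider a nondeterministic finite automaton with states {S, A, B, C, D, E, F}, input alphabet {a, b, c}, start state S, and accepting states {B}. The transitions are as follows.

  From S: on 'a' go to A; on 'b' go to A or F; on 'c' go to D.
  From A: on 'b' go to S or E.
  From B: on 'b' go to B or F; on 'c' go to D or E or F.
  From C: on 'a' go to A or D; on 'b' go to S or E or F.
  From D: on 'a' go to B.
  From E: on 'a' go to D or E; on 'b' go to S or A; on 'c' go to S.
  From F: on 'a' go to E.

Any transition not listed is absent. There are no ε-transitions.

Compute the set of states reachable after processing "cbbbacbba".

Start in {S}.
Read 'c': S→{D}; now {D}.
Read 'b': D→∅; now ∅.
The set is empty and remains empty for the remaining 7 symbols.

∅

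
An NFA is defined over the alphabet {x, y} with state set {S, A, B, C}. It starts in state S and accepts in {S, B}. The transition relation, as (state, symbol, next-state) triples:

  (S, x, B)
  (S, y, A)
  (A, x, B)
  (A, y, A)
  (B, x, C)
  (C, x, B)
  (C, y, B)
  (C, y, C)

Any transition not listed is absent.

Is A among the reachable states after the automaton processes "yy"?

Yes

Start in {S}.
Read 'y': S→{A}; now {A}.
Read 'y': A→{A}; now {A}.
State A is in {A}.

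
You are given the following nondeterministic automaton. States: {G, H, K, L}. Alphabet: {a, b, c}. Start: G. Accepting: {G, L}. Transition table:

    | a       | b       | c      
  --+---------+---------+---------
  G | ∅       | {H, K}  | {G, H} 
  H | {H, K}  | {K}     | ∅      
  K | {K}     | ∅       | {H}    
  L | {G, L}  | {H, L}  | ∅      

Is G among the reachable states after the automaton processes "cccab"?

Start in {G}.
Read 'c': {G} → {G, H}.
Read 'c': {G, H} → {G, H}.
Read 'c': {G, H} → {G, H}.
Read 'a': {G, H} → {H, K}.
Read 'b': {H, K} → {K}.
State G is not in {K}.

No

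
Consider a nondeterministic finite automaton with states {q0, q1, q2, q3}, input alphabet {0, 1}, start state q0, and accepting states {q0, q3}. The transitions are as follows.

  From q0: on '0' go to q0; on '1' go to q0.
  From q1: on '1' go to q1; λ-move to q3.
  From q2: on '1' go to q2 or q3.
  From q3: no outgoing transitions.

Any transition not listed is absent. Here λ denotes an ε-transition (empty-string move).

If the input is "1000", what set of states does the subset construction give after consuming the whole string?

{q0}

Start in {q0}.
Read '1': {q0} → {q0}.
Read '0': {q0} → {q0}.
Read '0': {q0} → {q0}.
Read '0': {q0} → {q0}.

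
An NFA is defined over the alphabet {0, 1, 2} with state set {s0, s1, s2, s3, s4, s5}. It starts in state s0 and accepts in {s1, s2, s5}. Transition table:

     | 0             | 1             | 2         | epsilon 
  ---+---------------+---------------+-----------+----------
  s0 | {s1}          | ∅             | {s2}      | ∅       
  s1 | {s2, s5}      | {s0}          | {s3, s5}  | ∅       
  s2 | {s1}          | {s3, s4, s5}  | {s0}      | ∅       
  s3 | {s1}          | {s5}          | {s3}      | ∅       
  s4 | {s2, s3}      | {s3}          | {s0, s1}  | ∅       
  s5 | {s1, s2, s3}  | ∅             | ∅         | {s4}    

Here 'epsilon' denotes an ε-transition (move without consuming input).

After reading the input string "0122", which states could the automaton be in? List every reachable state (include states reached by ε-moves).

Start in {s0}.
Read '0': s0→{s1}; now {s1}.
Read '1': s1→{s0}; now {s0}.
Read '2': s0→{s2}; now {s2}.
Read '2': s2→{s0}; now {s0}.

{s0}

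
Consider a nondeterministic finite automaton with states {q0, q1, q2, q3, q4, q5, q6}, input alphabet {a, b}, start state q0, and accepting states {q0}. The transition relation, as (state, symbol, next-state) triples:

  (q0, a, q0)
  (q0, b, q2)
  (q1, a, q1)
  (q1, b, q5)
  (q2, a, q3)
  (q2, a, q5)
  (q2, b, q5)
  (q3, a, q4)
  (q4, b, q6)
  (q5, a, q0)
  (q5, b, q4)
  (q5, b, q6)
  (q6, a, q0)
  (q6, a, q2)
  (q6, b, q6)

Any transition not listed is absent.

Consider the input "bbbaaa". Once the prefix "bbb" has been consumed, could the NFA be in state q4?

Yes

Start in {q0}.
Read 'b': {q0} → {q2}.
Read 'b': {q2} → {q5}.
Read 'b': {q5} → {q4, q6}.
State q4 is in {q4, q6}.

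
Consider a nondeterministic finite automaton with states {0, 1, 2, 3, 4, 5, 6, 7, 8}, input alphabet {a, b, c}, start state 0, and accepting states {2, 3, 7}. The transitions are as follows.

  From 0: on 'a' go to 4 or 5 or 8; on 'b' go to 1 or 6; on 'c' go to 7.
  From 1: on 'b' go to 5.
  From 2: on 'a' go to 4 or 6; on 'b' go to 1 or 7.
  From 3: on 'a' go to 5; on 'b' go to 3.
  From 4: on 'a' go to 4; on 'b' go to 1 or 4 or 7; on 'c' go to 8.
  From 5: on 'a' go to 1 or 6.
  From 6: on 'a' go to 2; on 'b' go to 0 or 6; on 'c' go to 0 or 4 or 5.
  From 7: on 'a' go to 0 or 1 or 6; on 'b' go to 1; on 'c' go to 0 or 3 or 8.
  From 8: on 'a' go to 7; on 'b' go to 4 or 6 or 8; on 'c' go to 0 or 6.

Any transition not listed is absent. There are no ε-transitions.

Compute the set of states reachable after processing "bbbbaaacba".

{0, 1, 2, 4, 6, 7}

Start in {0}.
Read 'b': 0→{1, 6}; now {1, 6}.
Read 'b': 1→{5}, 6→{0, 6}; now {0, 5, 6}.
Read 'b': 0→{1, 6}, 5→∅, 6→{0, 6}; now {0, 1, 6}.
Read 'b': 0→{1, 6}, 1→{5}, 6→{0, 6}; now {0, 1, 5, 6}.
Read 'a': 0→{4, 5, 8}, 1→∅, 5→{1, 6}, 6→{2}; now {1, 2, 4, 5, 6, 8}.
Read 'a': 1→∅, 2→{4, 6}, 4→{4}, 5→{1, 6}, 6→{2}, 8→{7}; now {1, 2, 4, 6, 7}.
Read 'a': 1→∅, 2→{4, 6}, 4→{4}, 6→{2}, 7→{0, 1, 6}; now {0, 1, 2, 4, 6}.
Read 'c': 0→{7}, 1→∅, 2→∅, 4→{8}, 6→{0, 4, 5}; now {0, 4, 5, 7, 8}.
Read 'b': 0→{1, 6}, 4→{1, 4, 7}, 5→∅, 7→{1}, 8→{4, 6, 8}; now {1, 4, 6, 7, 8}.
Read 'a': 1→∅, 4→{4}, 6→{2}, 7→{0, 1, 6}, 8→{7}; now {0, 1, 2, 4, 6, 7}.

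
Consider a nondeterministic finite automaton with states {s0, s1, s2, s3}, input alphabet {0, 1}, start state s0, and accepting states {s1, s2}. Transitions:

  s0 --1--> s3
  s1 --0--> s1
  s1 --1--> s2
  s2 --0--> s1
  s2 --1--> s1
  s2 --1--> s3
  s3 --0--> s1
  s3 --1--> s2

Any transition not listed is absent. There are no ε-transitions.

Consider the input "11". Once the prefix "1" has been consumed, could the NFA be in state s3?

Yes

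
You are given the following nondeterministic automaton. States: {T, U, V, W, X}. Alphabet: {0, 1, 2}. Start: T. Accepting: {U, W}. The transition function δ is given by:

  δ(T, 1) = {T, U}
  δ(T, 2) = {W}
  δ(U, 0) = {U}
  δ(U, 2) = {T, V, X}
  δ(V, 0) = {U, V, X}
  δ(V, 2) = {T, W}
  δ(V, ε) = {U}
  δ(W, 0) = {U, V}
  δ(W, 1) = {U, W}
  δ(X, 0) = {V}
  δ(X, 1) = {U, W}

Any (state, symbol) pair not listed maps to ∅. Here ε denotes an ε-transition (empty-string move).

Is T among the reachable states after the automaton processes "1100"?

No

Start in {T}.
Read '1': T→{T, U}; now {T, U}.
Read '1': T→{T, U}, U→∅; now {T, U}.
Read '0': T→∅, U→{U}; now {U}.
Read '0': U→{U}; now {U}.
State T is not in {U}.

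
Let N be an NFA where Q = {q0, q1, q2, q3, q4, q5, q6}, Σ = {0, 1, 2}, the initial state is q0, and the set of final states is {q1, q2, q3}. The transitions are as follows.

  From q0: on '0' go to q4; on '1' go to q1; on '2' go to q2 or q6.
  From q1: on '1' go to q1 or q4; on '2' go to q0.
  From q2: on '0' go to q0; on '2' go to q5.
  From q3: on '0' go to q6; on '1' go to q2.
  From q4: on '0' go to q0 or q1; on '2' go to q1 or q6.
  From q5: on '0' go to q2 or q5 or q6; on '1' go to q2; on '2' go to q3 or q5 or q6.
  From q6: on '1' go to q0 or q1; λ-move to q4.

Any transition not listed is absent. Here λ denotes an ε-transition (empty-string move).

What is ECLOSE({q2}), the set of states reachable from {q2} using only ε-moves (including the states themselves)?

{q2}

Begin with {q2}.
No ε-moves leave this set, so the closure equals the set itself.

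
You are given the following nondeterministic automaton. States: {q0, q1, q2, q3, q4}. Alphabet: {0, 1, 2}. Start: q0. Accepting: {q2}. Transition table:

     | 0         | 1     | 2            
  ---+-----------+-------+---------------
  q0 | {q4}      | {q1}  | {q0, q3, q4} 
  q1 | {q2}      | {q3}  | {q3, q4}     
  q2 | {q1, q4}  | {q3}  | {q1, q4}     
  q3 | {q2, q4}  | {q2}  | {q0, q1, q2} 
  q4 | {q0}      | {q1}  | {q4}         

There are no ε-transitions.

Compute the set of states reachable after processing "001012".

{q0, q1, q2}

Start in {q0}.
Read '0': q0→{q4}; now {q4}.
Read '0': q4→{q0}; now {q0}.
Read '1': q0→{q1}; now {q1}.
Read '0': q1→{q2}; now {q2}.
Read '1': q2→{q3}; now {q3}.
Read '2': q3→{q0, q1, q2}; now {q0, q1, q2}.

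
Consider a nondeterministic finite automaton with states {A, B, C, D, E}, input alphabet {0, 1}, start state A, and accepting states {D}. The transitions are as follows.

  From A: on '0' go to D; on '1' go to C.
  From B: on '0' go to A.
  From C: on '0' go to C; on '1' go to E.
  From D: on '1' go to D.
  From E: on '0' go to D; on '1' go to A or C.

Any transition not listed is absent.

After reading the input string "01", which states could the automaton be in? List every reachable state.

Start in {A}.
Read '0': {A} → {D}.
Read '1': {D} → {D}.

{D}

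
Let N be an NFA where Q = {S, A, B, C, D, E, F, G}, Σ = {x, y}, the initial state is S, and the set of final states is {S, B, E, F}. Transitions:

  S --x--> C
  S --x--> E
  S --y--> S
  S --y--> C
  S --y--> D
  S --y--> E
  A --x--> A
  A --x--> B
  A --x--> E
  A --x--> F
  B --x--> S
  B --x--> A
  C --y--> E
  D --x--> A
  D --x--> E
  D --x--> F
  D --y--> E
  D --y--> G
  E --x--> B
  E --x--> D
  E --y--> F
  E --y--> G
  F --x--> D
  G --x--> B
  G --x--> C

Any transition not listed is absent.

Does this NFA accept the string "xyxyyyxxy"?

No

Start in {S}.
Read 'x': {S} → {C, E}.
Read 'y': {C, E} → {E, F, G}.
Read 'x': {E, F, G} → {B, C, D}.
Read 'y': {B, C, D} → {E, G}.
Read 'y': {E, G} → {F, G}.
Read 'y': {F, G} → ∅.
The set is empty and remains empty for the remaining 3 symbols.
The final set ∅ contains no accepting state.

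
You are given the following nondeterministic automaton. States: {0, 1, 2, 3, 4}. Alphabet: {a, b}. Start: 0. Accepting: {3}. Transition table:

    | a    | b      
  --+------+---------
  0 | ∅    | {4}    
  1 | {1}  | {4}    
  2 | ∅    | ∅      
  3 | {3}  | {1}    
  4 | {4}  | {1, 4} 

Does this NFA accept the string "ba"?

Start in {0}.
Read 'b': 0→{4}; now {4}.
Read 'a': 4→{4}; now {4}.
The final set {4} contains no accepting state.

No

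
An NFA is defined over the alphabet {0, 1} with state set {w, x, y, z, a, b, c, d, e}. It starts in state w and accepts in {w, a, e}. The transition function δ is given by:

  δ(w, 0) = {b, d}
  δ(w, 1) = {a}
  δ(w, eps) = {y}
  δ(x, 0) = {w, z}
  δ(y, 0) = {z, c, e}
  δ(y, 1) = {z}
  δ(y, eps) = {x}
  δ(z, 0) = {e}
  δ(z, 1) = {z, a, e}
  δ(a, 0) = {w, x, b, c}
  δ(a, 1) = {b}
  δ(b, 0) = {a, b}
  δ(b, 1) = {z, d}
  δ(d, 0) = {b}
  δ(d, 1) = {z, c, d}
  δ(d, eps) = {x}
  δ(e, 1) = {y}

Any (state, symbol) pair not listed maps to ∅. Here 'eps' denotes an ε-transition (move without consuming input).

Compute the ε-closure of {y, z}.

Begin with {y, z}.
ε-move y → x; add x.

{x, y, z}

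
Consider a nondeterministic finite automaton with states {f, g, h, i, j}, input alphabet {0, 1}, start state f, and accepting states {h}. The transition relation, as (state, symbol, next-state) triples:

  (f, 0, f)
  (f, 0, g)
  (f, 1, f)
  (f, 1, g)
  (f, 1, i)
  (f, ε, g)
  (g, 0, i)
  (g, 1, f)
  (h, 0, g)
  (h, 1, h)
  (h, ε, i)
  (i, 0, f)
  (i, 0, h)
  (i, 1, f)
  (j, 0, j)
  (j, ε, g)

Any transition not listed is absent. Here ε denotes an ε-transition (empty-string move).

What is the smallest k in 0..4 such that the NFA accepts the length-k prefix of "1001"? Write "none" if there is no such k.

2

Start: ε-closure({f}) = {f, g}.
Read '1': f→{f, g, i}, g→{f}; now {f, g, i}.
Read '0': f→{f, g}, g→{i}, i→{f, h}; now {f, g, h, i}.
None of the earlier sets intersect F, but {f, g, h, i} does.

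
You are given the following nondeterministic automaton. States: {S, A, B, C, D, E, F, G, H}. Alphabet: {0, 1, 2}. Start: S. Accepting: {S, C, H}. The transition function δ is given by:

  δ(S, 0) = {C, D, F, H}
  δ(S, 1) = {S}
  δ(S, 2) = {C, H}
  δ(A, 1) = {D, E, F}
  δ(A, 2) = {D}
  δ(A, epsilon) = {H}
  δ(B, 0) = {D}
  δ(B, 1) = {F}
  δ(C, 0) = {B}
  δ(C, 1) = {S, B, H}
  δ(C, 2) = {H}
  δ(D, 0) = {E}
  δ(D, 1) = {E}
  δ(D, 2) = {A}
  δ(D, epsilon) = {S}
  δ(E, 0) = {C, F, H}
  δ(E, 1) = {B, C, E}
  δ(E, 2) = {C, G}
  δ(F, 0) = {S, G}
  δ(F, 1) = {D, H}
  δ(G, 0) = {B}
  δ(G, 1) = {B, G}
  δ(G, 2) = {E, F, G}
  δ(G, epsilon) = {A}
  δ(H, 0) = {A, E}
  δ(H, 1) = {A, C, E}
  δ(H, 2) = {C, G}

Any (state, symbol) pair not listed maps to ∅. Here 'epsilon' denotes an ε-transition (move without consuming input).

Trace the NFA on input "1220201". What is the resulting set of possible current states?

{S, A, B, C, D, E, F, H}

Start in {S}.
Read '1': S→{S}; now {S}.
Read '2': S→{C, H}; now {C, H}.
Read '2': C→{H}, H→{C, G}; union {C, G, H}; ε-closure = {A, C, G, H}.
Read '0': A→∅, C→{B}, G→{B}, H→{A, E}; union {A, B, E}; ε-closure = {A, B, E, H}.
Read '2': A→{D}, B→∅, E→{C, G}, H→{C, G}; union {C, D, G}; ε-closure = {S, A, C, D, G, H}.
Read '0': S→{C, D, F, H}, A→∅, C→{B}, D→{E}, G→{B}, H→{A, E}; union {A, B, C, D, E, F, H}; ε-closure = {S, A, B, C, D, E, F, H}.
Read '1': S→{S}, A→{D, E, F}, B→{F}, C→{S, B, H}, D→{E}, E→{B, C, E}, F→{D, H}, H→{A, C, E}; now {S, A, B, C, D, E, F, H}.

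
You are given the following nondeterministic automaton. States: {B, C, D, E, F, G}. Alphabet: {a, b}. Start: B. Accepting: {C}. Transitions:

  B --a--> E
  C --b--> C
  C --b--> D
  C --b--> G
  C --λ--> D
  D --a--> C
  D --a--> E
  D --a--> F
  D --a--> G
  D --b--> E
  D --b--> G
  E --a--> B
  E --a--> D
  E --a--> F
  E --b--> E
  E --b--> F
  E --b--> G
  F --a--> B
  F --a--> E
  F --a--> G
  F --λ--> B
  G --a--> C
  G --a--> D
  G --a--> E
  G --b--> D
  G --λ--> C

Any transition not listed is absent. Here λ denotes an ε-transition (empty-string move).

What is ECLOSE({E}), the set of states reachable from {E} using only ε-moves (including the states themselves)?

{E}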